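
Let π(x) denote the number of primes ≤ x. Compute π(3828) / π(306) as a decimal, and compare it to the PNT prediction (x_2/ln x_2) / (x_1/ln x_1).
π(3828)/π(306) = 531/62 ≈ 8.5645;  PNT prediction ≈ 8.6788.

π(306) = 62 and π(3828) = 531, so π(3828)/π(306) ≈ 8.5645. The PNT-predicted ratio is (3828/ln(3828)) / (306/ln(306)) ≈ 8.6788. The two agree to within a few percent, as expected.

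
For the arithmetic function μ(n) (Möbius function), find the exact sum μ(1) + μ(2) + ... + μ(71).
Σ_{n ≤ 71} μ(n) = -3

Compute μ(n) for each 1 ≤ n ≤ 71: μ(1) = 1, μ(2) = -1, μ(3) = -1, μ(4) = 0, μ(5) = -1, μ(6) = 1, μ(7) = -1, μ(8) = 0, μ(9) = 0, μ(10) = 1, μ(11) = -1, μ(12) = 0, μ(13) = -1, μ(14) = 1, μ(15) = 1, μ(16) = 0, μ(17) = -1, μ(18) = 0, μ(19) = -1, μ(20) = 0, μ(21) = 1, μ(22) = 1, μ(23) = -1, μ(24) = 0, μ(25) = 0, μ(26) = 1, μ(27) = 0, μ(28) = 0, μ(29) = -1, μ(30) = -1, μ(31) = -1, μ(32) = 0, μ(33) = 1, μ(34) = 1, μ(35) = 1, μ(36) = 0, μ(37) = -1, μ(38) = 1, μ(39) = 1, μ(40) = 0, μ(41) = -1, μ(42) = -1, μ(43) = -1, μ(44) = 0, μ(45) = 0, μ(46) = 1, μ(47) = -1, μ(48) = 0, μ(49) = 0, μ(50) = 0, μ(51) = 1, μ(52) = 0, μ(53) = -1, μ(54) = 0, μ(55) = 1, μ(56) = 0, μ(57) = 1, μ(58) = 1, μ(59) = -1, μ(60) = 0, μ(61) = -1, μ(62) = 1, μ(63) = 0, μ(64) = 0, μ(65) = 1, μ(66) = -1, μ(67) = -1, μ(68) = 0, μ(69) = 1, μ(70) = -1, μ(71) = -1. Summing all 71 values: -3. (Mertens function M(x) = Σ_{n ≤ x} μ(n); on average M(x) should be small (PNT ⟺ M(x) = o(x)).)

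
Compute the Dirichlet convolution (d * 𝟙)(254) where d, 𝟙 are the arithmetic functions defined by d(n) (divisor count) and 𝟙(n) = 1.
(d * 𝟙)(254) = 9

Divisors of 254: [1, 2, 127, 254]. For each d | 254:
  d = 1: d(1) · 𝟙(254/1) = 1 · 1 = 1
  d = 2: d(2) · 𝟙(254/2) = 2 · 1 = 2
  d = 127: d(127) · 𝟙(254/127) = 2 · 1 = 2
  d = 254: d(254) · 𝟙(254/254) = 4 · 1 = 4
Summing: (d * 𝟙)(254) = 1 + 2 + 2 + 4 = 9.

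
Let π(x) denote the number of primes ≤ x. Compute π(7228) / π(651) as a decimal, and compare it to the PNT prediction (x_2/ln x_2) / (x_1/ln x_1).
π(7228)/π(651) = 923/118 ≈ 7.8220;  PNT prediction ≈ 8.0951.

π(651) = 118 and π(7228) = 923, so π(7228)/π(651) ≈ 7.8220. The PNT-predicted ratio is (7228/ln(7228)) / (651/ln(651)) ≈ 8.0951. The two agree to within a few percent, as expected.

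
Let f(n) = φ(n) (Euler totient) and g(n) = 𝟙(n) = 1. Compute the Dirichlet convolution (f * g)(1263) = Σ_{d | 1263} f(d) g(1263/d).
(φ * 𝟙)(1263) = 1263

Divisors of 1263: [1, 3, 421, 1263]. For each d | 1263:
  d = 1: φ(1) · 𝟙(1263/1) = 1 · 1 = 1
  d = 3: φ(3) · 𝟙(1263/3) = 2 · 1 = 2
  d = 421: φ(421) · 𝟙(1263/421) = 420 · 1 = 420
  d = 1263: φ(1263) · 𝟙(1263/1263) = 840 · 1 = 840
Summing: (φ * 𝟙)(1263) = 1 + 2 + 420 + 840 = 1263.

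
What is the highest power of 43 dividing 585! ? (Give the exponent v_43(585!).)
v_43(585!) = 13

Legendre's formula: v_p(n!) = Σ_{k ≥ 1} ⌊n / p^k⌋. For p = 43, n = 585, the terms are:
  ⌊585/43^1⌋ = ⌊585/43⌋ = 13
(the next term ⌊585/43^2⌋ = 0, terminating the sum). Summing: v_43(585!) = 13 = 13.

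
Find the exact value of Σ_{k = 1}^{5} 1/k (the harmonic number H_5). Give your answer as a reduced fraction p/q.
H_5 = 137/60

Direct summation: H_5 = 1 + 1/2 + ... + 1/5. The least common denominator is lcm(1, ..., 5) = 60; over this denominator the numerator is 60 + 30 + 20 + 15 + 12 = 137, so H_5 = 137/60 (already in lowest terms) ≈ 2.28333. (The PNT-adjacent estimate ln(5) + γ ≈ 2.18665 matches within O(1/n).)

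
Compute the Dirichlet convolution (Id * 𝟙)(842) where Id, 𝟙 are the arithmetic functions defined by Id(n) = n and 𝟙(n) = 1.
(Id * 𝟙)(842) = 1266

Divisors of 842: [1, 2, 421, 842]. For each d | 842:
  d = 1: Id(1) · 𝟙(842/1) = 1 · 1 = 1
  d = 2: Id(2) · 𝟙(842/2) = 2 · 1 = 2
  d = 421: Id(421) · 𝟙(842/421) = 421 · 1 = 421
  d = 842: Id(842) · 𝟙(842/842) = 842 · 1 = 842
Summing: (Id * 𝟙)(842) = 1 + 2 + 421 + 842 = 1266.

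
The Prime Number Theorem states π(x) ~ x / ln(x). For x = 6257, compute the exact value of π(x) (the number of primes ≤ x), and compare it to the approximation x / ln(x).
π(6257) = 813;  x/ln(x) ≈ 715.78;  relative error ≈ 11.96%.

Directly count primes up to 6257: π(6257) = 813. The PNT approximation gives 6257/ln(6257) ≈ 6257/8.74146 ≈ 715.78. Relative error (π(x) − x/ln(x)) / π(x) ≈ 11.96%; the approximation is known to undercount slightly (Li(x) is a better estimate).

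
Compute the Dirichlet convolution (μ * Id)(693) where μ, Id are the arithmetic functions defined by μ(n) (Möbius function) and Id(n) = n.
(μ * Id)(693) = 360

Divisors of 693: [1, 3, 7, 9, 11, 21, 33, 63, 77, 99, 231, 693]. For each d | 693:
  d = 1: μ(1) · Id(693/1) = 1 · 693 = 693
  d = 3: μ(3) · Id(693/3) = -1 · 231 = -231
  d = 7: μ(7) · Id(693/7) = -1 · 99 = -99
  d = 9: μ(9) · Id(693/9) = 0 · 77 = 0
  d = 11: μ(11) · Id(693/11) = -1 · 63 = -63
  d = 21: μ(21) · Id(693/21) = 1 · 33 = 33
  d = 33: μ(33) · Id(693/33) = 1 · 21 = 21
  d = 63: μ(63) · Id(693/63) = 0 · 11 = 0
  d = 77: μ(77) · Id(693/77) = 1 · 9 = 9
  d = 99: μ(99) · Id(693/99) = 0 · 7 = 0
  d = 231: μ(231) · Id(693/231) = -1 · 3 = -3
  d = 693: μ(693) · Id(693/693) = 0 · 1 = 0
Summing: (μ * Id)(693) = 693 + -231 + -99 + 0 + -63 + 33 + 21 + 0 + 9 + 0 + -3 + 0 = 360.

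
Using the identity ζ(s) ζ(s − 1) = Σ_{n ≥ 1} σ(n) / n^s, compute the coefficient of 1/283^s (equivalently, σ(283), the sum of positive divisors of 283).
σ(283) = 284

In the product (Σ m^0/m^s)(Σ k / k^s) = Σ (Σ_{d | n} d) / n^s, the coefficient of 1/n^s is σ(n) = Σ_{d | n} d. For n = 283, divisors are [1, 283]; summing: σ(283) = 284.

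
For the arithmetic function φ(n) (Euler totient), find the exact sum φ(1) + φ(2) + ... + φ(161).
Σ_{n ≤ 161} φ(n) = 7938

Compute φ(n) for each 1 ≤ n ≤ 161: φ(1) = 1, φ(2) = 1, φ(3) = 2, φ(4) = 2, φ(5) = 4, φ(6) = 2, φ(7) = 6, φ(8) = 4, φ(9) = 6, φ(10) = 4, φ(11) = 10, φ(12) = 4, φ(13) = 12, φ(14) = 6, φ(15) = 8, φ(16) = 8, φ(17) = 16, φ(18) = 6, φ(19) = 18, φ(20) = 8, φ(21) = 12, φ(22) = 10, φ(23) = 22, φ(24) = 8, φ(25) = 20, φ(26) = 12, φ(27) = 18, φ(28) = 12, φ(29) = 28, φ(30) = 8, φ(31) = 30, φ(32) = 16, φ(33) = 20, φ(34) = 16, φ(35) = 24, φ(36) = 12, φ(37) = 36, φ(38) = 18, φ(39) = 24, φ(40) = 16, φ(41) = 40, φ(42) = 12, φ(43) = 42, φ(44) = 20, φ(45) = 24, φ(46) = 22, φ(47) = 46, φ(48) = 16, φ(49) = 42, φ(50) = 20, φ(51) = 32, φ(52) = 24, φ(53) = 52, φ(54) = 18, φ(55) = 40, φ(56) = 24, φ(57) = 36, φ(58) = 28, φ(59) = 58, φ(60) = 16, φ(61) = 60, φ(62) = 30, φ(63) = 36, φ(64) = 32, φ(65) = 48, φ(66) = 20, φ(67) = 66, φ(68) = 32, φ(69) = 44, φ(70) = 24, φ(71) = 70, φ(72) = 24, φ(73) = 72, φ(74) = 36, φ(75) = 40, φ(76) = 36, φ(77) = 60, φ(78) = 24, φ(79) = 78, φ(80) = 32, φ(81) = 54, φ(82) = 40, φ(83) = 82, φ(84) = 24, φ(85) = 64, φ(86) = 42, φ(87) = 56, φ(88) = 40, φ(89) = 88, φ(90) = 24, φ(91) = 72, φ(92) = 44, φ(93) = 60, φ(94) = 46, φ(95) = 72, φ(96) = 32, φ(97) = 96, φ(98) = 42, φ(99) = 60, φ(100) = 40, φ(101) = 100, φ(102) = 32, φ(103) = 102, φ(104) = 48, φ(105) = 48, φ(106) = 52, φ(107) = 106, φ(108) = 36, φ(109) = 108, φ(110) = 40, φ(111) = 72, φ(112) = 48, φ(113) = 112, φ(114) = 36, φ(115) = 88, φ(116) = 56, φ(117) = 72, φ(118) = 58, φ(119) = 96, φ(120) = 32, φ(121) = 110, φ(122) = 60, φ(123) = 80, φ(124) = 60, φ(125) = 100, φ(126) = 36, φ(127) = 126, φ(128) = 64, φ(129) = 84, φ(130) = 48, φ(131) = 130, φ(132) = 40, φ(133) = 108, φ(134) = 66, φ(135) = 72, φ(136) = 64, φ(137) = 136, φ(138) = 44, φ(139) = 138, φ(140) = 48, φ(141) = 92, φ(142) = 70, φ(143) = 120, φ(144) = 48, φ(145) = 112, φ(146) = 72, φ(147) = 84, φ(148) = 72, φ(149) = 148, φ(150) = 40, φ(151) = 150, φ(152) = 72, φ(153) = 96, φ(154) = 60, φ(155) = 120, φ(156) = 48, φ(157) = 156, φ(158) = 78, φ(159) = 104, φ(160) = 64, φ(161) = 132. Summing all 161 values: 7938. (Average order: Σ_{n ≤ x} φ(n) ~ (3/π²) x². For x = 161, (3/π²)·161² ≈ 7879.04.)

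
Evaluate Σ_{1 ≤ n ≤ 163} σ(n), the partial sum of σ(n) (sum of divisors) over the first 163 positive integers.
Σ_{n ≤ 163} σ(n) = 21873

Compute σ(n) for each 1 ≤ n ≤ 163: σ(1) = 1, σ(2) = 3, σ(3) = 4, σ(4) = 7, σ(5) = 6, σ(6) = 12, σ(7) = 8, σ(8) = 15, σ(9) = 13, σ(10) = 18, σ(11) = 12, σ(12) = 28, σ(13) = 14, σ(14) = 24, σ(15) = 24, σ(16) = 31, σ(17) = 18, σ(18) = 39, σ(19) = 20, σ(20) = 42, σ(21) = 32, σ(22) = 36, σ(23) = 24, σ(24) = 60, σ(25) = 31, σ(26) = 42, σ(27) = 40, σ(28) = 56, σ(29) = 30, σ(30) = 72, σ(31) = 32, σ(32) = 63, σ(33) = 48, σ(34) = 54, σ(35) = 48, σ(36) = 91, σ(37) = 38, σ(38) = 60, σ(39) = 56, σ(40) = 90, σ(41) = 42, σ(42) = 96, σ(43) = 44, σ(44) = 84, σ(45) = 78, σ(46) = 72, σ(47) = 48, σ(48) = 124, σ(49) = 57, σ(50) = 93, σ(51) = 72, σ(52) = 98, σ(53) = 54, σ(54) = 120, σ(55) = 72, σ(56) = 120, σ(57) = 80, σ(58) = 90, σ(59) = 60, σ(60) = 168, σ(61) = 62, σ(62) = 96, σ(63) = 104, σ(64) = 127, σ(65) = 84, σ(66) = 144, σ(67) = 68, σ(68) = 126, σ(69) = 96, σ(70) = 144, σ(71) = 72, σ(72) = 195, σ(73) = 74, σ(74) = 114, σ(75) = 124, σ(76) = 140, σ(77) = 96, σ(78) = 168, σ(79) = 80, σ(80) = 186, σ(81) = 121, σ(82) = 126, σ(83) = 84, σ(84) = 224, σ(85) = 108, σ(86) = 132, σ(87) = 120, σ(88) = 180, σ(89) = 90, σ(90) = 234, σ(91) = 112, σ(92) = 168, σ(93) = 128, σ(94) = 144, σ(95) = 120, σ(96) = 252, σ(97) = 98, σ(98) = 171, σ(99) = 156, σ(100) = 217, σ(101) = 102, σ(102) = 216, σ(103) = 104, σ(104) = 210, σ(105) = 192, σ(106) = 162, σ(107) = 108, σ(108) = 280, σ(109) = 110, σ(110) = 216, σ(111) = 152, σ(112) = 248, σ(113) = 114, σ(114) = 240, σ(115) = 144, σ(116) = 210, σ(117) = 182, σ(118) = 180, σ(119) = 144, σ(120) = 360, σ(121) = 133, σ(122) = 186, σ(123) = 168, σ(124) = 224, σ(125) = 156, σ(126) = 312, σ(127) = 128, σ(128) = 255, σ(129) = 176, σ(130) = 252, σ(131) = 132, σ(132) = 336, σ(133) = 160, σ(134) = 204, σ(135) = 240, σ(136) = 270, σ(137) = 138, σ(138) = 288, σ(139) = 140, σ(140) = 336, σ(141) = 192, σ(142) = 216, σ(143) = 168, σ(144) = 403, σ(145) = 180, σ(146) = 222, σ(147) = 228, σ(148) = 266, σ(149) = 150, σ(150) = 372, σ(151) = 152, σ(152) = 300, σ(153) = 234, σ(154) = 288, σ(155) = 192, σ(156) = 392, σ(157) = 158, σ(158) = 240, σ(159) = 216, σ(160) = 378, σ(161) = 192, σ(162) = 363, σ(163) = 164. Summing all 163 values: 21873. (Average order: Σ_{n ≤ x} σ(n) ~ (π²/12) x². For x = 163, (π²/12)·163² ≈ 21852.13.)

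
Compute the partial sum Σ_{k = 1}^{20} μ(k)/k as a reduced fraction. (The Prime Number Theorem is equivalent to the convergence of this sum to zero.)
Σ μ(k)/k = -81988/1616615

Values of μ(k) for 1 ≤ k ≤ 20: μ(1) = 1, μ(2) = -1, μ(3) = -1, μ(5) = -1, μ(6) = 1, μ(7) = -1, μ(10) = 1, μ(11) = -1, μ(13) = -1, μ(14) = 1, μ(15) = 1, μ(17) = -1, μ(19) = -1, with μ = 0 on non-squarefree integers. Summing μ(k)/k for k where μ(k) ≠ 0 gives -81988/1616615 ≈ -0.0507. (PNT ⟺ this sum → 0 as n → ∞.)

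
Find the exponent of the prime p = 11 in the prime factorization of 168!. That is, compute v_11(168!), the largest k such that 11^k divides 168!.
v_11(168!) = 16

Legendre's formula: v_p(n!) = Σ_{k ≥ 1} ⌊n / p^k⌋. For p = 11, n = 168, the terms are:
  ⌊168/11^1⌋ = ⌊168/11⌋ = 15
  ⌊168/11^2⌋ = ⌊168/121⌋ = 1
(the next term ⌊168/11^3⌋ = 0, terminating the sum). Summing: v_11(168!) = 15 + 1 = 16.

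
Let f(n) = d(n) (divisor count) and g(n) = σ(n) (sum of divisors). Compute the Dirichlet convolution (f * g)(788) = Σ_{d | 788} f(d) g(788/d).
(d * σ)(788) = 3200

Divisors of 788: [1, 2, 4, 197, 394, 788]. For each d | 788:
  d = 1: d(1) · σ(788/1) = 1 · 1386 = 1386
  d = 2: d(2) · σ(788/2) = 2 · 594 = 1188
  d = 4: d(4) · σ(788/4) = 3 · 198 = 594
  d = 197: d(197) · σ(788/197) = 2 · 7 = 14
  d = 394: d(394) · σ(788/394) = 4 · 3 = 12
  d = 788: d(788) · σ(788/788) = 6 · 1 = 6
Summing: (d * σ)(788) = 1386 + 1188 + 594 + 14 + 12 + 6 = 3200.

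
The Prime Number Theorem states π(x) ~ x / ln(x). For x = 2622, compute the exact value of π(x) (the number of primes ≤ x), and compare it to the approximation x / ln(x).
π(2622) = 381;  x/ln(x) ≈ 333.09;  relative error ≈ 12.57%.

Directly count primes up to 2622: π(2622) = 381. The PNT approximation gives 2622/ln(2622) ≈ 2622/7.87169 ≈ 333.09. Relative error (π(x) − x/ln(x)) / π(x) ≈ 12.57%; the approximation is known to undercount slightly (Li(x) is a better estimate).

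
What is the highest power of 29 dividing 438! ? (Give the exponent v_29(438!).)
v_29(438!) = 15

Legendre's formula: v_p(n!) = Σ_{k ≥ 1} ⌊n / p^k⌋. For p = 29, n = 438, the terms are:
  ⌊438/29^1⌋ = ⌊438/29⌋ = 15
(the next term ⌊438/29^2⌋ = 0, terminating the sum). Summing: v_29(438!) = 15 = 15.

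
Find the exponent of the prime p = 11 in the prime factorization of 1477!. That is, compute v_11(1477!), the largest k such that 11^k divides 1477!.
v_11(1477!) = 147

Legendre's formula: v_p(n!) = Σ_{k ≥ 1} ⌊n / p^k⌋. For p = 11, n = 1477, the terms are:
  ⌊1477/11^1⌋ = ⌊1477/11⌋ = 134
  ⌊1477/11^2⌋ = ⌊1477/121⌋ = 12
  ⌊1477/11^3⌋ = ⌊1477/1331⌋ = 1
(the next term ⌊1477/11^4⌋ = 0, terminating the sum). Summing: v_11(1477!) = 134 + 12 + 1 = 147.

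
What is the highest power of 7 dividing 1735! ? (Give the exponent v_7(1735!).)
v_7(1735!) = 287

Legendre's formula: v_p(n!) = Σ_{k ≥ 1} ⌊n / p^k⌋. For p = 7, n = 1735, the terms are:
  ⌊1735/7^1⌋ = ⌊1735/7⌋ = 247
  ⌊1735/7^2⌋ = ⌊1735/49⌋ = 35
  ⌊1735/7^3⌋ = ⌊1735/343⌋ = 5
(the next term ⌊1735/7^4⌋ = 0, terminating the sum). Summing: v_7(1735!) = 247 + 35 + 5 = 287.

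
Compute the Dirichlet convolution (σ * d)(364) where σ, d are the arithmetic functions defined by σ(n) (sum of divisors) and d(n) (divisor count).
(σ * d)(364) = 2560

Divisors of 364: [1, 2, 4, 7, 13, 14, 26, 28, 52, 91, 182, 364]. For each d | 364:
  d = 1: σ(1) · d(364/1) = 1 · 12 = 12
  d = 2: σ(2) · d(364/2) = 3 · 8 = 24
  d = 4: σ(4) · d(364/4) = 7 · 4 = 28
  d = 7: σ(7) · d(364/7) = 8 · 6 = 48
  d = 13: σ(13) · d(364/13) = 14 · 6 = 84
  d = 14: σ(14) · d(364/14) = 24 · 4 = 96
  d = 26: σ(26) · d(364/26) = 42 · 4 = 168
  d = 28: σ(28) · d(364/28) = 56 · 2 = 112
  d = 52: σ(52) · d(364/52) = 98 · 2 = 196
  d = 91: σ(91) · d(364/91) = 112 · 3 = 336
  d = 182: σ(182) · d(364/182) = 336 · 2 = 672
  d = 364: σ(364) · d(364/364) = 784 · 1 = 784
Summing: (σ * d)(364) = 12 + 24 + 28 + 48 + 84 + 96 + 168 + 112 + 196 + 336 + 672 + 784 = 2560.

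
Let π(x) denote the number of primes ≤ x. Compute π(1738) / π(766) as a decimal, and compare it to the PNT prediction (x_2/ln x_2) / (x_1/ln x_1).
π(1738)/π(766) = 270/135 ≈ 2.0000;  PNT prediction ≈ 2.0198.

π(766) = 135 and π(1738) = 270, so π(1738)/π(766) ≈ 2.0000. The PNT-predicted ratio is (1738/ln(1738)) / (766/ln(766)) ≈ 2.0198. The two agree to within a few percent, as expected.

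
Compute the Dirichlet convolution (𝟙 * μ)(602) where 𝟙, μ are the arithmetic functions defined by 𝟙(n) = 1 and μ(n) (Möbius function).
(𝟙 * μ)(602) = 0

Divisors of 602: [1, 2, 7, 14, 43, 86, 301, 602]. For each d | 602:
  d = 1: 𝟙(1) · μ(602/1) = 1 · -1 = -1
  d = 2: 𝟙(2) · μ(602/2) = 1 · 1 = 1
  d = 7: 𝟙(7) · μ(602/7) = 1 · 1 = 1
  d = 14: 𝟙(14) · μ(602/14) = 1 · -1 = -1
  d = 43: 𝟙(43) · μ(602/43) = 1 · 1 = 1
  d = 86: 𝟙(86) · μ(602/86) = 1 · -1 = -1
  d = 301: 𝟙(301) · μ(602/301) = 1 · -1 = -1
  d = 602: 𝟙(602) · μ(602/602) = 1 · 1 = 1
Summing: (𝟙 * μ)(602) = -1 + 1 + 1 + -1 + 1 + -1 + -1 + 1 = 0.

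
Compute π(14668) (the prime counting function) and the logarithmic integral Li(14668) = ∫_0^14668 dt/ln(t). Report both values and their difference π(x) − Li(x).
π(14668) = 1717;  Li(14668) ≈ 1742.06;  π(x) − Li(x) ≈ -25.06.

Direct count of primes ≤ 14668 gives π(14668) = 1717. Numerical evaluation of the logarithmic integral gives Li(14668) ≈ 1742.06. The difference π(x) − Li(x) ≈ -25.06 is typically negative for small/moderate x (Li(x) overestimates), though Littlewood's theorem shows this sign changes infinitely often.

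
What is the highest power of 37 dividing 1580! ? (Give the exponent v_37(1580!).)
v_37(1580!) = 43

Legendre's formula: v_p(n!) = Σ_{k ≥ 1} ⌊n / p^k⌋. For p = 37, n = 1580, the terms are:
  ⌊1580/37^1⌋ = ⌊1580/37⌋ = 42
  ⌊1580/37^2⌋ = ⌊1580/1369⌋ = 1
(the next term ⌊1580/37^3⌋ = 0, terminating the sum). Summing: v_37(1580!) = 42 + 1 = 43.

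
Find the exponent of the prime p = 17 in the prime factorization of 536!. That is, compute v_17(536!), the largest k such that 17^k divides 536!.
v_17(536!) = 32

Legendre's formula: v_p(n!) = Σ_{k ≥ 1} ⌊n / p^k⌋. For p = 17, n = 536, the terms are:
  ⌊536/17^1⌋ = ⌊536/17⌋ = 31
  ⌊536/17^2⌋ = ⌊536/289⌋ = 1
(the next term ⌊536/17^3⌋ = 0, terminating the sum). Summing: v_17(536!) = 31 + 1 = 32.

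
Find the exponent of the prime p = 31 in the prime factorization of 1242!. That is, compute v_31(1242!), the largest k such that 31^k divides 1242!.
v_31(1242!) = 41

Legendre's formula: v_p(n!) = Σ_{k ≥ 1} ⌊n / p^k⌋. For p = 31, n = 1242, the terms are:
  ⌊1242/31^1⌋ = ⌊1242/31⌋ = 40
  ⌊1242/31^2⌋ = ⌊1242/961⌋ = 1
(the next term ⌊1242/31^3⌋ = 0, terminating the sum). Summing: v_31(1242!) = 40 + 1 = 41.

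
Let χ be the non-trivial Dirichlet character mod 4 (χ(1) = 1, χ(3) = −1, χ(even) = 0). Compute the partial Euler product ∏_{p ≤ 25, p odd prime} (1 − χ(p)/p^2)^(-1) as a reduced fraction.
∏ = 7900068038863/8628726988800

The odd primes p ≤ 25 are [3, 5, 7, 11, 13, 17, 19, 23]. For each, χ(p) = 1 if p ≡ 1 mod 4, χ(p) = −1 if p ≡ 3 mod 4. Taking (1 − χ(p)/p^2)^(-1) = p^2/(p^2 − χ(p)): (1 − (-1)/3^2)^(-1) · (1 − (1)/5^2)^(-1) · (1 − (-1)/7^2)^(-1) · (1 − (-1)/11^2)^(-1) · (1 − (1)/13^2)^(-1) · (1 − (1)/17^2)^(-1) · (1 − (-1)/19^2)^(-1) · (1 − (-1)/23^2)^(-1) = 7900068038863/8628726988800.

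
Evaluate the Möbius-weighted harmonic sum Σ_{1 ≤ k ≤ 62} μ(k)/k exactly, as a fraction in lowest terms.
Σ μ(k)/k = 1874648830674470878723/117288381359406970983270

Values of μ(k) for 1 ≤ k ≤ 62: μ(1) = 1, μ(2) = -1, μ(3) = -1, μ(5) = -1, μ(6) = 1, μ(7) = -1, μ(10) = 1, μ(11) = -1, μ(13) = -1, μ(14) = 1, μ(15) = 1, μ(17) = -1, μ(19) = -1, μ(21) = 1, μ(22) = 1, μ(23) = -1, μ(26) = 1, μ(29) = -1, μ(30) = -1, μ(31) = -1, μ(33) = 1, μ(34) = 1, μ(35) = 1, μ(37) = -1, μ(38) = 1, μ(39) = 1, μ(41) = -1, μ(42) = -1, μ(43) = -1, μ(46) = 1, μ(47) = -1, μ(51) = 1, μ(53) = -1, μ(55) = 1, μ(57) = 1, μ(58) = 1, μ(59) = -1, μ(61) = -1, μ(62) = 1, with μ = 0 on non-squarefree integers. Summing μ(k)/k for k where μ(k) ≠ 0 gives 1874648830674470878723/117288381359406970983270 ≈ 0.0160. (PNT ⟺ this sum → 0 as n → ∞.)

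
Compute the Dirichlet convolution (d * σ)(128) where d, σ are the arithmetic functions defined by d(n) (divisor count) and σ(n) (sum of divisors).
(d * σ)(128) = 968

Divisors of 128: [1, 2, 4, 8, 16, 32, 64, 128]. For each d | 128:
  d = 1: d(1) · σ(128/1) = 1 · 255 = 255
  d = 2: d(2) · σ(128/2) = 2 · 127 = 254
  d = 4: d(4) · σ(128/4) = 3 · 63 = 189
  d = 8: d(8) · σ(128/8) = 4 · 31 = 124
  d = 16: d(16) · σ(128/16) = 5 · 15 = 75
  d = 32: d(32) · σ(128/32) = 6 · 7 = 42
  d = 64: d(64) · σ(128/64) = 7 · 3 = 21
  d = 128: d(128) · σ(128/128) = 8 · 1 = 8
Summing: (d * σ)(128) = 255 + 254 + 189 + 124 + 75 + 42 + 21 + 8 = 968.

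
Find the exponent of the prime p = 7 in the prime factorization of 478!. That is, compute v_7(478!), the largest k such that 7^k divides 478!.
v_7(478!) = 78

Legendre's formula: v_p(n!) = Σ_{k ≥ 1} ⌊n / p^k⌋. For p = 7, n = 478, the terms are:
  ⌊478/7^1⌋ = ⌊478/7⌋ = 68
  ⌊478/7^2⌋ = ⌊478/49⌋ = 9
  ⌊478/7^3⌋ = ⌊478/343⌋ = 1
(the next term ⌊478/7^4⌋ = 0, terminating the sum). Summing: v_7(478!) = 68 + 9 + 1 = 78.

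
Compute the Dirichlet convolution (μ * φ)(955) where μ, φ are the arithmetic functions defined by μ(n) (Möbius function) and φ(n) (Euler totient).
(μ * φ)(955) = 567

Divisors of 955: [1, 5, 191, 955]. For each d | 955:
  d = 1: μ(1) · φ(955/1) = 1 · 760 = 760
  d = 5: μ(5) · φ(955/5) = -1 · 190 = -190
  d = 191: μ(191) · φ(955/191) = -1 · 4 = -4
  d = 955: μ(955) · φ(955/955) = 1 · 1 = 1
Summing: (μ * φ)(955) = 760 + -190 + -4 + 1 = 567.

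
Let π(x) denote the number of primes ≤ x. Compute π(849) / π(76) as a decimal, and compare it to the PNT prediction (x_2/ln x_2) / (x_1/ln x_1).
π(849)/π(76) = 146/21 ≈ 6.9524;  PNT prediction ≈ 7.1736.

π(76) = 21 and π(849) = 146, so π(849)/π(76) ≈ 6.9524. The PNT-predicted ratio is (849/ln(849)) / (76/ln(76)) ≈ 7.1736. The two agree to within a few percent, as expected.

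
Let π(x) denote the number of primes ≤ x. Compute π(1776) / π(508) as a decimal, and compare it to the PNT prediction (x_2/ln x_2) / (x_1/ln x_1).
π(1776)/π(508) = 274/96 ≈ 2.8542;  PNT prediction ≈ 2.9112.

π(508) = 96 and π(1776) = 274, so π(1776)/π(508) ≈ 2.8542. The PNT-predicted ratio is (1776/ln(1776)) / (508/ln(508)) ≈ 2.9112. The two agree to within a few percent, as expected.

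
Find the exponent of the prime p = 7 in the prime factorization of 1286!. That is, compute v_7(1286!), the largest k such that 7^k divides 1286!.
v_7(1286!) = 212

Legendre's formula: v_p(n!) = Σ_{k ≥ 1} ⌊n / p^k⌋. For p = 7, n = 1286, the terms are:
  ⌊1286/7^1⌋ = ⌊1286/7⌋ = 183
  ⌊1286/7^2⌋ = ⌊1286/49⌋ = 26
  ⌊1286/7^3⌋ = ⌊1286/343⌋ = 3
(the next term ⌊1286/7^4⌋ = 0, terminating the sum). Summing: v_7(1286!) = 183 + 26 + 3 = 212.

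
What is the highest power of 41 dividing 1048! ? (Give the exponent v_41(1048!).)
v_41(1048!) = 25

Legendre's formula: v_p(n!) = Σ_{k ≥ 1} ⌊n / p^k⌋. For p = 41, n = 1048, the terms are:
  ⌊1048/41^1⌋ = ⌊1048/41⌋ = 25
(the next term ⌊1048/41^2⌋ = 0, terminating the sum). Summing: v_41(1048!) = 25 = 25.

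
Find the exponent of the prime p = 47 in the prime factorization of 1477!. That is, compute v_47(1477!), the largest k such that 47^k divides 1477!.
v_47(1477!) = 31

Legendre's formula: v_p(n!) = Σ_{k ≥ 1} ⌊n / p^k⌋. For p = 47, n = 1477, the terms are:
  ⌊1477/47^1⌋ = ⌊1477/47⌋ = 31
(the next term ⌊1477/47^2⌋ = 0, terminating the sum). Summing: v_47(1477!) = 31 = 31.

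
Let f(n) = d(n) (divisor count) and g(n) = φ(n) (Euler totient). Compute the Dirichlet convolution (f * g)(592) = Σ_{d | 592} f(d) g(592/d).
(d * φ)(592) = 1178

Divisors of 592: [1, 2, 4, 8, 16, 37, 74, 148, 296, 592]. For each d | 592:
  d = 1: d(1) · φ(592/1) = 1 · 288 = 288
  d = 2: d(2) · φ(592/2) = 2 · 144 = 288
  d = 4: d(4) · φ(592/4) = 3 · 72 = 216
  d = 8: d(8) · φ(592/8) = 4 · 36 = 144
  d = 16: d(16) · φ(592/16) = 5 · 36 = 180
  d = 37: d(37) · φ(592/37) = 2 · 8 = 16
  d = 74: d(74) · φ(592/74) = 4 · 4 = 16
  d = 148: d(148) · φ(592/148) = 6 · 2 = 12
  d = 296: d(296) · φ(592/296) = 8 · 1 = 8
  d = 592: d(592) · φ(592/592) = 10 · 1 = 10
Summing: (d * φ)(592) = 288 + 288 + 216 + 144 + 180 + 16 + 16 + 12 + 8 + 10 = 1178.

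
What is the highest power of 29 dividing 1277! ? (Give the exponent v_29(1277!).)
v_29(1277!) = 45

Legendre's formula: v_p(n!) = Σ_{k ≥ 1} ⌊n / p^k⌋. For p = 29, n = 1277, the terms are:
  ⌊1277/29^1⌋ = ⌊1277/29⌋ = 44
  ⌊1277/29^2⌋ = ⌊1277/841⌋ = 1
(the next term ⌊1277/29^3⌋ = 0, terminating the sum). Summing: v_29(1277!) = 44 + 1 = 45.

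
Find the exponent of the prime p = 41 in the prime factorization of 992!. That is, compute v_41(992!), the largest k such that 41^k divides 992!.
v_41(992!) = 24

Legendre's formula: v_p(n!) = Σ_{k ≥ 1} ⌊n / p^k⌋. For p = 41, n = 992, the terms are:
  ⌊992/41^1⌋ = ⌊992/41⌋ = 24
(the next term ⌊992/41^2⌋ = 0, terminating the sum). Summing: v_41(992!) = 24 = 24.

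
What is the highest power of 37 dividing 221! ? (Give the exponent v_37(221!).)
v_37(221!) = 5

Legendre's formula: v_p(n!) = Σ_{k ≥ 1} ⌊n / p^k⌋. For p = 37, n = 221, the terms are:
  ⌊221/37^1⌋ = ⌊221/37⌋ = 5
(the next term ⌊221/37^2⌋ = 0, terminating the sum). Summing: v_37(221!) = 5 = 5.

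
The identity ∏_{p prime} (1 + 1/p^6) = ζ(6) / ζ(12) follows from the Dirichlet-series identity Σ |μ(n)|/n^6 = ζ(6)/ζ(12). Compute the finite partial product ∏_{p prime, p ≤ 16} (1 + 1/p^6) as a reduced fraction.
∏ = 261167492243135861/256778456493448890

The primes p ≤ 16 are [2, 3, 5, 7, 11, 13]. For each, (1 + 1/p^6) = (p^6 + 1)/p^6. Multiplying these fractions over p ∈ [2, 3, 5, 7, 11, 13] gives 261167492243135861/256778456493448890. (In the limit P → ∞ this tends to ζ(6)/ζ(12).)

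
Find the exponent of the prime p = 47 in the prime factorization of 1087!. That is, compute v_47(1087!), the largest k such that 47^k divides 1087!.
v_47(1087!) = 23

Legendre's formula: v_p(n!) = Σ_{k ≥ 1} ⌊n / p^k⌋. For p = 47, n = 1087, the terms are:
  ⌊1087/47^1⌋ = ⌊1087/47⌋ = 23
(the next term ⌊1087/47^2⌋ = 0, terminating the sum). Summing: v_47(1087!) = 23 = 23.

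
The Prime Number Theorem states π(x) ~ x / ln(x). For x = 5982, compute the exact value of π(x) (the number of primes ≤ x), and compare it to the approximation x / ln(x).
π(5982) = 782;  x/ln(x) ≈ 687.86;  relative error ≈ 12.04%.

Directly count primes up to 5982: π(5982) = 782. The PNT approximation gives 5982/ln(5982) ≈ 5982/8.69651 ≈ 687.86. Relative error (π(x) − x/ln(x)) / π(x) ≈ 12.04%; the approximation is known to undercount slightly (Li(x) is a better estimate).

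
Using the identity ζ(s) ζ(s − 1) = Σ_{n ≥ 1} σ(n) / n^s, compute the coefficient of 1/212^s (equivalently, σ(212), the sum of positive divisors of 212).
σ(212) = 378

In the product (Σ m^0/m^s)(Σ k / k^s) = Σ (Σ_{d | n} d) / n^s, the coefficient of 1/n^s is σ(n) = Σ_{d | n} d. For n = 212, divisors are [1, 2, 4, 53, 106, 212]; summing: σ(212) = 378.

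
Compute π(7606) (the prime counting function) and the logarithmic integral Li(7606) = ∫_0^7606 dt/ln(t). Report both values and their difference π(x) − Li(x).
π(7606) = 966;  Li(7606) ≈ 982.45;  π(x) − Li(x) ≈ -16.45.

Direct count of primes ≤ 7606 gives π(7606) = 966. Numerical evaluation of the logarithmic integral gives Li(7606) ≈ 982.45. The difference π(x) − Li(x) ≈ -16.45 is typically negative for small/moderate x (Li(x) overestimates), though Littlewood's theorem shows this sign changes infinitely often.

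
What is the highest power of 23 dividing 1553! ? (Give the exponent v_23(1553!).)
v_23(1553!) = 69

Legendre's formula: v_p(n!) = Σ_{k ≥ 1} ⌊n / p^k⌋. For p = 23, n = 1553, the terms are:
  ⌊1553/23^1⌋ = ⌊1553/23⌋ = 67
  ⌊1553/23^2⌋ = ⌊1553/529⌋ = 2
(the next term ⌊1553/23^3⌋ = 0, terminating the sum). Summing: v_23(1553!) = 67 + 2 = 69.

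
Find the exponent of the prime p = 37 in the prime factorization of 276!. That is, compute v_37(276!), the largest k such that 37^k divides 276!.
v_37(276!) = 7

Legendre's formula: v_p(n!) = Σ_{k ≥ 1} ⌊n / p^k⌋. For p = 37, n = 276, the terms are:
  ⌊276/37^1⌋ = ⌊276/37⌋ = 7
(the next term ⌊276/37^2⌋ = 0, terminating the sum). Summing: v_37(276!) = 7 = 7.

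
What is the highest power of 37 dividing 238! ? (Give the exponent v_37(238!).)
v_37(238!) = 6

Legendre's formula: v_p(n!) = Σ_{k ≥ 1} ⌊n / p^k⌋. For p = 37, n = 238, the terms are:
  ⌊238/37^1⌋ = ⌊238/37⌋ = 6
(the next term ⌊238/37^2⌋ = 0, terminating the sum). Summing: v_37(238!) = 6 = 6.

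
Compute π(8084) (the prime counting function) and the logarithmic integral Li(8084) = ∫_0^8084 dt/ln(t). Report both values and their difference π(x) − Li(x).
π(8084) = 1015;  Li(8084) ≈ 1035.76;  π(x) − Li(x) ≈ -20.76.

Direct count of primes ≤ 8084 gives π(8084) = 1015. Numerical evaluation of the logarithmic integral gives Li(8084) ≈ 1035.76. The difference π(x) − Li(x) ≈ -20.76 is typically negative for small/moderate x (Li(x) overestimates), though Littlewood's theorem shows this sign changes infinitely often.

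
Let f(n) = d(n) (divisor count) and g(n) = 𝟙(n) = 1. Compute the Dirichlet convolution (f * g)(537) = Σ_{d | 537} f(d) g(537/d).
(d * 𝟙)(537) = 9

Divisors of 537: [1, 3, 179, 537]. For each d | 537:
  d = 1: d(1) · 𝟙(537/1) = 1 · 1 = 1
  d = 3: d(3) · 𝟙(537/3) = 2 · 1 = 2
  d = 179: d(179) · 𝟙(537/179) = 2 · 1 = 2
  d = 537: d(537) · 𝟙(537/537) = 4 · 1 = 4
Summing: (d * 𝟙)(537) = 1 + 2 + 2 + 4 = 9.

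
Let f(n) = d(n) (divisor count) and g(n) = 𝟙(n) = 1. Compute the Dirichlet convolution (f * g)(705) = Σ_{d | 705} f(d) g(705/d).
(d * 𝟙)(705) = 27

Divisors of 705: [1, 3, 5, 15, 47, 141, 235, 705]. For each d | 705:
  d = 1: d(1) · 𝟙(705/1) = 1 · 1 = 1
  d = 3: d(3) · 𝟙(705/3) = 2 · 1 = 2
  d = 5: d(5) · 𝟙(705/5) = 2 · 1 = 2
  d = 15: d(15) · 𝟙(705/15) = 4 · 1 = 4
  d = 47: d(47) · 𝟙(705/47) = 2 · 1 = 2
  d = 141: d(141) · 𝟙(705/141) = 4 · 1 = 4
  d = 235: d(235) · 𝟙(705/235) = 4 · 1 = 4
  d = 705: d(705) · 𝟙(705/705) = 8 · 1 = 8
Summing: (d * 𝟙)(705) = 1 + 2 + 2 + 4 + 2 + 4 + 4 + 8 = 27.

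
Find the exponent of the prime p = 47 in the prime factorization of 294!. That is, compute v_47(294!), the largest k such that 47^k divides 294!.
v_47(294!) = 6

Legendre's formula: v_p(n!) = Σ_{k ≥ 1} ⌊n / p^k⌋. For p = 47, n = 294, the terms are:
  ⌊294/47^1⌋ = ⌊294/47⌋ = 6
(the next term ⌊294/47^2⌋ = 0, terminating the sum). Summing: v_47(294!) = 6 = 6.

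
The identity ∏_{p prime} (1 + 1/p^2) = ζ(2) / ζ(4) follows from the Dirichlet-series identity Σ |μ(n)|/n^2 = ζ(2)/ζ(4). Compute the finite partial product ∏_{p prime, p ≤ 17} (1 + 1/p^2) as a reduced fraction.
∏ = 17690000/11792781

The primes p ≤ 17 are [2, 3, 5, 7, 11, 13, 17]. For each, (1 + 1/p^2) = (p^2 + 1)/p^2. Multiplying these fractions over p ∈ [2, 3, 5, 7, 11, 13, 17] gives 17690000/11792781. (In the limit P → ∞ this tends to ζ(2)/ζ(4).)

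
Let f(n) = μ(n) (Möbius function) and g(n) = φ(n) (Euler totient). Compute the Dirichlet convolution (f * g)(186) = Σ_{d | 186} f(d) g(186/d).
(μ * φ)(186) = 0

Divisors of 186: [1, 2, 3, 6, 31, 62, 93, 186]. For each d | 186:
  d = 1: μ(1) · φ(186/1) = 1 · 60 = 60
  d = 2: μ(2) · φ(186/2) = -1 · 60 = -60
  d = 3: μ(3) · φ(186/3) = -1 · 30 = -30
  d = 6: μ(6) · φ(186/6) = 1 · 30 = 30
  d = 31: μ(31) · φ(186/31) = -1 · 2 = -2
  d = 62: μ(62) · φ(186/62) = 1 · 2 = 2
  d = 93: μ(93) · φ(186/93) = 1 · 1 = 1
  d = 186: μ(186) · φ(186/186) = -1 · 1 = -1
Summing: (μ * φ)(186) = 60 + -60 + -30 + 30 + -2 + 2 + 1 + -1 = 0.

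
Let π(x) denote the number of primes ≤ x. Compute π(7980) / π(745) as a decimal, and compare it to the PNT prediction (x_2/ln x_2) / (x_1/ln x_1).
π(7980)/π(745) = 1006/132 ≈ 7.6212;  PNT prediction ≈ 7.8844.

π(745) = 132 and π(7980) = 1006, so π(7980)/π(745) ≈ 7.6212. The PNT-predicted ratio is (7980/ln(7980)) / (745/ln(745)) ≈ 7.8844. The two agree to within a few percent, as expected.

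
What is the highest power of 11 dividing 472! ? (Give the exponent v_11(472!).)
v_11(472!) = 45

Legendre's formula: v_p(n!) = Σ_{k ≥ 1} ⌊n / p^k⌋. For p = 11, n = 472, the terms are:
  ⌊472/11^1⌋ = ⌊472/11⌋ = 42
  ⌊472/11^2⌋ = ⌊472/121⌋ = 3
(the next term ⌊472/11^3⌋ = 0, terminating the sum). Summing: v_11(472!) = 42 + 3 = 45.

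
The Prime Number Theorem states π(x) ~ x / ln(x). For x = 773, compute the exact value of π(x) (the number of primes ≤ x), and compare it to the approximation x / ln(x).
π(773) = 137;  x/ln(x) ≈ 116.24;  relative error ≈ 15.16%.

Directly count primes up to 773: π(773) = 137. The PNT approximation gives 773/ln(773) ≈ 773/6.65028 ≈ 116.24. Relative error (π(x) − x/ln(x)) / π(x) ≈ 15.16%; the approximation is known to undercount slightly (Li(x) is a better estimate).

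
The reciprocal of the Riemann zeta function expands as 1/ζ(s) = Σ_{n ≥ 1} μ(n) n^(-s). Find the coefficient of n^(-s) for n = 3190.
μ(3190) = 1

Factor n = 3190 = 2 · 5 · 11 · 29. μ(n) = 0 if any exponent ≥ 2 (not squarefree); otherwise μ(n) = (−1)^{ω(n)} where ω(n) is the number of distinct prime factors. Applying: μ(3190) = 1.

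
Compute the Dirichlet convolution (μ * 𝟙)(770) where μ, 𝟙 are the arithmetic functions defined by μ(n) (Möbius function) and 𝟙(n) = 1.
(μ * 𝟙)(770) = 0

Divisors of 770: [1, 2, 5, 7, 10, 11, 14, 22, 35, 55, 70, 77, 110, 154, 385, 770]. For each d | 770:
  d = 1: μ(1) · 𝟙(770/1) = 1 · 1 = 1
  d = 2: μ(2) · 𝟙(770/2) = -1 · 1 = -1
  d = 5: μ(5) · 𝟙(770/5) = -1 · 1 = -1
  d = 7: μ(7) · 𝟙(770/7) = -1 · 1 = -1
  d = 10: μ(10) · 𝟙(770/10) = 1 · 1 = 1
  d = 11: μ(11) · 𝟙(770/11) = -1 · 1 = -1
  d = 14: μ(14) · 𝟙(770/14) = 1 · 1 = 1
  d = 22: μ(22) · 𝟙(770/22) = 1 · 1 = 1
  d = 35: μ(35) · 𝟙(770/35) = 1 · 1 = 1
  d = 55: μ(55) · 𝟙(770/55) = 1 · 1 = 1
  d = 70: μ(70) · 𝟙(770/70) = -1 · 1 = -1
  d = 77: μ(77) · 𝟙(770/77) = 1 · 1 = 1
  d = 110: μ(110) · 𝟙(770/110) = -1 · 1 = -1
  d = 154: μ(154) · 𝟙(770/154) = -1 · 1 = -1
  d = 385: μ(385) · 𝟙(770/385) = -1 · 1 = -1
  d = 770: μ(770) · 𝟙(770/770) = 1 · 1 = 1
Summing: (μ * 𝟙)(770) = 1 + -1 + -1 + -1 + 1 + -1 + 1 + 1 + 1 + 1 + -1 + 1 + -1 + -1 + -1 + 1 = 0.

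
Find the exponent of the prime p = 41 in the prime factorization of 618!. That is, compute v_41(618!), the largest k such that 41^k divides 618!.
v_41(618!) = 15

Legendre's formula: v_p(n!) = Σ_{k ≥ 1} ⌊n / p^k⌋. For p = 41, n = 618, the terms are:
  ⌊618/41^1⌋ = ⌊618/41⌋ = 15
(the next term ⌊618/41^2⌋ = 0, terminating the sum). Summing: v_41(618!) = 15 = 15.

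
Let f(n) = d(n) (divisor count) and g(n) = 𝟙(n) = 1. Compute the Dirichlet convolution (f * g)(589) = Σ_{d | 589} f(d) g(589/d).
(d * 𝟙)(589) = 9

Divisors of 589: [1, 19, 31, 589]. For each d | 589:
  d = 1: d(1) · 𝟙(589/1) = 1 · 1 = 1
  d = 19: d(19) · 𝟙(589/19) = 2 · 1 = 2
  d = 31: d(31) · 𝟙(589/31) = 2 · 1 = 2
  d = 589: d(589) · 𝟙(589/589) = 4 · 1 = 4
Summing: (d * 𝟙)(589) = 1 + 2 + 2 + 4 = 9.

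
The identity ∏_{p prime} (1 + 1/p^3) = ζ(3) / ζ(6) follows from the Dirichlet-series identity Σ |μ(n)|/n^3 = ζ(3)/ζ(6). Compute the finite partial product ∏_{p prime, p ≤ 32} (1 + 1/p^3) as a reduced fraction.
∏ = 123276368443014873612288/104343309932640260237195

The primes p ≤ 32 are [2, 3, 5, 7, 11, 13, 17, 19, 23, 29, 31]. For each, (1 + 1/p^3) = (p^3 + 1)/p^3. Multiplying these fractions over p ∈ [2, 3, 5, 7, 11, 13, 17, 19, 23, 29, 31] gives 123276368443014873612288/104343309932640260237195. (In the limit P → ∞ this tends to ζ(3)/ζ(6).)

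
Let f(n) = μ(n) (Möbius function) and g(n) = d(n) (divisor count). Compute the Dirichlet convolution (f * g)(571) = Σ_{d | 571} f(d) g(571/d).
(μ * d)(571) = 1

Divisors of 571: [1, 571]. For each d | 571:
  d = 1: μ(1) · d(571/1) = 1 · 2 = 2
  d = 571: μ(571) · d(571/571) = -1 · 1 = -1
Summing: (μ * d)(571) = 2 + -1 = 1.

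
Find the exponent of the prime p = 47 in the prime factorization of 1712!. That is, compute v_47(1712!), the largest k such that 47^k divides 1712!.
v_47(1712!) = 36

Legendre's formula: v_p(n!) = Σ_{k ≥ 1} ⌊n / p^k⌋. For p = 47, n = 1712, the terms are:
  ⌊1712/47^1⌋ = ⌊1712/47⌋ = 36
(the next term ⌊1712/47^2⌋ = 0, terminating the sum). Summing: v_47(1712!) = 36 = 36.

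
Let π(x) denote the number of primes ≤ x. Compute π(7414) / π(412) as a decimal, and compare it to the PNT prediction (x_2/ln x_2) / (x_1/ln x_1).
π(7414)/π(412) = 940/80 ≈ 11.7500;  PNT prediction ≈ 12.1589.

π(412) = 80 and π(7414) = 940, so π(7414)/π(412) ≈ 11.7500. The PNT-predicted ratio is (7414/ln(7414)) / (412/ln(412)) ≈ 12.1589. The two agree to within a few percent, as expected.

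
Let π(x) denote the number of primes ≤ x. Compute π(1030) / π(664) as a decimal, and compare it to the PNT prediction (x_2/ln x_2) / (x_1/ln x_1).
π(1030)/π(664) = 172/121 ≈ 1.4215;  PNT prediction ≈ 1.4530.

π(664) = 121 and π(1030) = 172, so π(1030)/π(664) ≈ 1.4215. The PNT-predicted ratio is (1030/ln(1030)) / (664/ln(664)) ≈ 1.4530. The two agree to within a few percent, as expected.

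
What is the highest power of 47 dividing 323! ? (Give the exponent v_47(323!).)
v_47(323!) = 6

Legendre's formula: v_p(n!) = Σ_{k ≥ 1} ⌊n / p^k⌋. For p = 47, n = 323, the terms are:
  ⌊323/47^1⌋ = ⌊323/47⌋ = 6
(the next term ⌊323/47^2⌋ = 0, terminating the sum). Summing: v_47(323!) = 6 = 6.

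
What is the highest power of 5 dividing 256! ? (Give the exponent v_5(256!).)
v_5(256!) = 63

Legendre's formula: v_p(n!) = Σ_{k ≥ 1} ⌊n / p^k⌋. For p = 5, n = 256, the terms are:
  ⌊256/5^1⌋ = ⌊256/5⌋ = 51
  ⌊256/5^2⌋ = ⌊256/25⌋ = 10
  ⌊256/5^3⌋ = ⌊256/125⌋ = 2
(the next term ⌊256/5^4⌋ = 0, terminating the sum). Summing: v_5(256!) = 51 + 10 + 2 = 63.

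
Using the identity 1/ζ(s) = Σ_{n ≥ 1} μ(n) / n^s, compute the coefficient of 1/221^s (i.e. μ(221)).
μ(221) = 1

Factor n = 221 = 13 · 17. μ(n) = 0 if any exponent ≥ 2 (not squarefree); otherwise μ(n) = (−1)^{ω(n)} where ω(n) is the number of distinct prime factors. Applying: μ(221) = 1.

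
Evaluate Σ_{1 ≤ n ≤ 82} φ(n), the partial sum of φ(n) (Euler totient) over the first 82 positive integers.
Σ_{n ≤ 82} φ(n) = 2060

Compute φ(n) for each 1 ≤ n ≤ 82: φ(1) = 1, φ(2) = 1, φ(3) = 2, φ(4) = 2, φ(5) = 4, φ(6) = 2, φ(7) = 6, φ(8) = 4, φ(9) = 6, φ(10) = 4, φ(11) = 10, φ(12) = 4, φ(13) = 12, φ(14) = 6, φ(15) = 8, φ(16) = 8, φ(17) = 16, φ(18) = 6, φ(19) = 18, φ(20) = 8, φ(21) = 12, φ(22) = 10, φ(23) = 22, φ(24) = 8, φ(25) = 20, φ(26) = 12, φ(27) = 18, φ(28) = 12, φ(29) = 28, φ(30) = 8, φ(31) = 30, φ(32) = 16, φ(33) = 20, φ(34) = 16, φ(35) = 24, φ(36) = 12, φ(37) = 36, φ(38) = 18, φ(39) = 24, φ(40) = 16, φ(41) = 40, φ(42) = 12, φ(43) = 42, φ(44) = 20, φ(45) = 24, φ(46) = 22, φ(47) = 46, φ(48) = 16, φ(49) = 42, φ(50) = 20, φ(51) = 32, φ(52) = 24, φ(53) = 52, φ(54) = 18, φ(55) = 40, φ(56) = 24, φ(57) = 36, φ(58) = 28, φ(59) = 58, φ(60) = 16, φ(61) = 60, φ(62) = 30, φ(63) = 36, φ(64) = 32, φ(65) = 48, φ(66) = 20, φ(67) = 66, φ(68) = 32, φ(69) = 44, φ(70) = 24, φ(71) = 70, φ(72) = 24, φ(73) = 72, φ(74) = 36, φ(75) = 40, φ(76) = 36, φ(77) = 60, φ(78) = 24, φ(79) = 78, φ(80) = 32, φ(81) = 54, φ(82) = 40. Summing all 82 values: 2060. (Average order: Σ_{n ≤ x} φ(n) ~ (3/π²) x². For x = 82, (3/π²)·82² ≈ 2043.85.)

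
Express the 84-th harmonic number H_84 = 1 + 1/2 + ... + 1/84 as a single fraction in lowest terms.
H_84 = 3681181948368536301765969745576439759/734184632222154704090370027645633600

Direct summation: H_84 = 1 + 1/2 + ... + 1/84. The least common denominator is lcm(1, ..., 84) = 8076030954443701744994070304101969600; over this denominator the numerator is 8076030954443701744994070304101969600 + 4038015477221850872497035152050984800 + 2692010318147900581664690101367323200 + 2019007738610925436248517576025492400 + 1615206190888740348998814060820393920 + 1346005159073950290832345050683661600 + 1153718707777671677856295757728852800 + 1009503869305462718124258788012746200 + 897336772715966860554896700455774400 + 807603095444370174499407030410196960 + 734184632222154704090370027645633600 + 673002579536975145416172525341830800 + 621233150341823211153390023392459200 + 576859353888835838928147878864426400 + 538402063629580116332938020273464640 + 504751934652731359062129394006373100 + 475060644379041279117298253182468800 + 448668386357983430277448350227887200 + 425054260760194828683898437057998400 + 403801547722185087249703515205098480 + 384572902592557225952098585909617600 + 367092316111077352045185013822816800 + 351131780627987032391046534960955200 + 336501289768487572708086262670915400 + 323041238177748069799762812164078784 + 310616575170911605576695011696229600 + 299112257571988953518298900151924800 + 288429676944417919464073939432213200 + 278483826015300060172209320831102400 + 269201031814790058166469010136732320 + 260517127562700056290131300132321600 + 252375967326365679531064697003186550 + 244728210740718234696790009215211200 + 237530322189520639558649126591234400 + 230743741555534335571259151545770560 + 224334193178991715138724175113943600 + 218271106876856803918758656867620800 + 212527130380097414341949218528999200 + 207077716780607737051130007797486400 + 201900773861092543624851757602549240 + 196976364742529310853513909856145600 + 192286451296278612976049292954808800 + 187814673359155854534745821025627200 + 183546158055538676022592506911408400 + 179467354543193372110979340091154880 + 175565890313993516195523267480477600 + 171830445839227696702001495831956800 + 168250644884243786354043131335457700 + 164816958253953096836613679675550400 + 161520619088874034899881406082039392 + 158353548126347093039099417727489600 + 155308287585455802788347505848114800 + 152377942536673617830076798190603200 + 149556128785994476759149450075962400 + 146836926444430940818074005529126720 + 144214838472208959732036969716106600 + 141684753586731609561299479019332800 + 139241913007650030086104660415551200 + 136881880583791554999899496679694400 + 134600515907395029083234505068366160 + 132393950072847569590066726296753600 + 130258563781350028145065650066160800 + 128190967530852408650699528636539200 + 126187983663182839765532348501593275 + 124246630068364642230678004678491840 + 122364105370359117348395004607605600 + 120537775439458234999911497076148800 + 118765161094760319779324563295617200 + 117043926875995677463682178320318400 + 115371870777767167785629575772885280 + 113746914851319742887240426818337600 + 112167096589495857569362087556971800 + 110630561019776736232795483617835200 + 109135553438428401959379328433810400 + 107680412725916023266587604054692928 + 106263565190048707170974609264499600 + 104883518888879243441481432520804800 + 103538858390303868525565003898743200 + 102228239929667110696127472203822400 + 100950386930546271812425878801274620 + 99704085857329651172766300050641600 + 98488182371264655426756954928072800 + 97301577764381948734868316916891200 + 96143225648139306488024646477404400 = 40493001432053899319425667201340837349, so H_84 = 40493001432053899319425667201340837349/8076030954443701744994070304101969600; reducing by gcd(40493001432053899319425667201340837349, 8076030954443701744994070304101969600) = 11 gives 3681181948368536301765969745576439759/734184632222154704090370027645633600 ≈ 5.01397. (The PNT-adjacent estimate ln(84) + γ ≈ 5.00803 matches within O(1/n).)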